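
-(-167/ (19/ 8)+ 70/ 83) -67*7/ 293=31360881/ 462061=67.87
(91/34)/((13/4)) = 14/17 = 0.82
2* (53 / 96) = 53 / 48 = 1.10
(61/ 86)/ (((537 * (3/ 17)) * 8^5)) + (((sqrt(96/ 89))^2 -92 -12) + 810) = 285694354483333/ 404048904192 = 707.08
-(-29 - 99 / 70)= 2129 / 70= 30.41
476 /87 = 5.47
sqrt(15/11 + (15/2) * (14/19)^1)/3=0.87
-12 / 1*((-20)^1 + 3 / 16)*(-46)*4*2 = -87492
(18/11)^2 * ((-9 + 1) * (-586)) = 1518912/121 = 12552.99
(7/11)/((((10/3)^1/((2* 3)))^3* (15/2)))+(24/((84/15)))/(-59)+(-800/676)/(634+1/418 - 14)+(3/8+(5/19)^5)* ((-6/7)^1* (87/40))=-395795193574022138959/1407664145556849180000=-0.28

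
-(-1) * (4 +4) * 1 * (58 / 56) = 58 / 7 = 8.29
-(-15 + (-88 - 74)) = 177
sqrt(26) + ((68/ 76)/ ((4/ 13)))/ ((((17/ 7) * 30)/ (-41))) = -3731/ 2280 + sqrt(26) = 3.46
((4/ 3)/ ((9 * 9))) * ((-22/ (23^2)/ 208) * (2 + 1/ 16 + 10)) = -2123/ 53475552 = -0.00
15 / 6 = 5 / 2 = 2.50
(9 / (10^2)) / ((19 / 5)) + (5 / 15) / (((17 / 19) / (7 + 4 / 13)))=691867 / 251940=2.75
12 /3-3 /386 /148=228509 /57128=4.00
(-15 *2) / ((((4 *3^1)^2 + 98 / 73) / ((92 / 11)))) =-20148 / 11671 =-1.73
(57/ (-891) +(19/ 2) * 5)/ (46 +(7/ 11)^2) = 309947/ 303210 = 1.02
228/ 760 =3/ 10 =0.30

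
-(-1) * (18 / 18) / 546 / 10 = 1 / 5460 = 0.00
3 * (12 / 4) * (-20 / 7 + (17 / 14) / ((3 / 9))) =99 / 14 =7.07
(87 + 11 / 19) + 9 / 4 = 6827 / 76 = 89.83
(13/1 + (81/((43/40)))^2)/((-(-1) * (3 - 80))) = -73.90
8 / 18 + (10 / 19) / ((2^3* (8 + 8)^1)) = 0.45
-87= -87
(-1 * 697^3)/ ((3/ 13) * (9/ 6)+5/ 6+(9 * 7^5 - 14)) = -13205746047/ 5898757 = -2238.73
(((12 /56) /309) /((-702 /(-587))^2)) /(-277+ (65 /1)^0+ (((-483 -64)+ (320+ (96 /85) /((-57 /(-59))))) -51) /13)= -556478935 /341192253637872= -0.00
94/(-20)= -47/10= -4.70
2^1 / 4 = 1 / 2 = 0.50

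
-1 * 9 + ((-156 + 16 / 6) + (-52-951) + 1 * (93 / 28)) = -97609 / 84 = -1162.01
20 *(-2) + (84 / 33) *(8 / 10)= -2088 / 55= -37.96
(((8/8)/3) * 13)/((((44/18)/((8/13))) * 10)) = 6/55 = 0.11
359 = 359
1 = 1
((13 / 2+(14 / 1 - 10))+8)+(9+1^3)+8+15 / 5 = 79 / 2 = 39.50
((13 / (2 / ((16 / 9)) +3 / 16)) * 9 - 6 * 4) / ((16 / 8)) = 228 / 7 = 32.57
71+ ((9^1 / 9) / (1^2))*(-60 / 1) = 11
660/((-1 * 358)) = -330/179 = -1.84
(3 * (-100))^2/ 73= 1232.88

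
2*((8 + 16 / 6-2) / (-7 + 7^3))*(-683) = -8879 / 252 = -35.23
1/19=0.05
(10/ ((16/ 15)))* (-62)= -2325/ 4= -581.25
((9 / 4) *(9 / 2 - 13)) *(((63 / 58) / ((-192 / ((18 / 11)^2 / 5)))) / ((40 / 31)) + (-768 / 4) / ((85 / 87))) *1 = 675245218563 / 179660800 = 3758.44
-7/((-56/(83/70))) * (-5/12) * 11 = -913/1344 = -0.68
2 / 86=1 / 43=0.02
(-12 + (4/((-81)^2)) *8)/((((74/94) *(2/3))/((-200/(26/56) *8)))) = 82855360000/1051947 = 78763.82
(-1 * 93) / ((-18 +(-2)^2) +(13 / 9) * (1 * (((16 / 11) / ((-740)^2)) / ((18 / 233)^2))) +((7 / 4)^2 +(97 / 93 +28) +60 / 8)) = -12659842285200 / 3485697489793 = -3.63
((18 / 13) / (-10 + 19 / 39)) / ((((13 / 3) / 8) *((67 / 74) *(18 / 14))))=-10656 / 46163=-0.23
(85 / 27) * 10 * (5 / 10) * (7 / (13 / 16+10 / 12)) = 47600 / 711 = 66.95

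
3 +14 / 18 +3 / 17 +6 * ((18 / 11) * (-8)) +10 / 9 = -123667 / 1683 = -73.48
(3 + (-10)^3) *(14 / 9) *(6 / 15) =-27916 / 45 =-620.36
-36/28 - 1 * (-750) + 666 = 9903/7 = 1414.71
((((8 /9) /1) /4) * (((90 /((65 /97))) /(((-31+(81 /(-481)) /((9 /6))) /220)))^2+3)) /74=2693254968097 /994343439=2708.58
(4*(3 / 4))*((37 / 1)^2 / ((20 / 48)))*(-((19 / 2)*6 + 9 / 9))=-571694.40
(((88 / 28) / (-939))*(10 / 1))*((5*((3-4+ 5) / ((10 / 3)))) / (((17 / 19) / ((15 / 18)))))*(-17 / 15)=4180 / 19719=0.21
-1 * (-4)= 4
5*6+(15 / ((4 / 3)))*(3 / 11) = 1455 / 44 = 33.07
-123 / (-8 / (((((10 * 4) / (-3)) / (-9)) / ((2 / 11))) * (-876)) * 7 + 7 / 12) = -5926140 / 28483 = -208.06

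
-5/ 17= -0.29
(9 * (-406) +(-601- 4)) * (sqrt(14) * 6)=-25554 * sqrt(14)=-95614.31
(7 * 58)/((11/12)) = 4872/11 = 442.91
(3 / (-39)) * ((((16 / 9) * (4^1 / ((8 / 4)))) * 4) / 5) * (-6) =256 / 195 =1.31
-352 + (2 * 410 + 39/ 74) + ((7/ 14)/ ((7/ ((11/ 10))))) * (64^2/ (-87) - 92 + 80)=20905441/ 45066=463.88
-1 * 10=-10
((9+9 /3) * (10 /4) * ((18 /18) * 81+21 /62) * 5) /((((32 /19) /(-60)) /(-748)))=20157501375 /62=325120989.92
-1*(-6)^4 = -1296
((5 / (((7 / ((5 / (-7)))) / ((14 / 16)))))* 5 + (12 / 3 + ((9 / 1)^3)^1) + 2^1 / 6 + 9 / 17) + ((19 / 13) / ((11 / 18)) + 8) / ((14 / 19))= 304563527 / 408408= 745.73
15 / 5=3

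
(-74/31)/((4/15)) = -555/62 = -8.95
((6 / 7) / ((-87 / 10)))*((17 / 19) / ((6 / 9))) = -510 / 3857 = -0.13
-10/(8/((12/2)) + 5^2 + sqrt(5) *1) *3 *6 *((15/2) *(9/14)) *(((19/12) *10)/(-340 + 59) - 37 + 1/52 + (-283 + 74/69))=22048377922575/2082326896 - 837280174275 *sqrt(5)/2082326896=9689.24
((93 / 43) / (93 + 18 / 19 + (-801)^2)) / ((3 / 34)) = 10013 / 262132386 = 0.00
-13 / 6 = -2.17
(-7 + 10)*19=57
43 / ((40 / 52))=559 / 10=55.90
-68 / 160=-17 / 40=-0.42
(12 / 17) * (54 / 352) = 81 / 748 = 0.11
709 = 709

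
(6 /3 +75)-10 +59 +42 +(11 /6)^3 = 174.16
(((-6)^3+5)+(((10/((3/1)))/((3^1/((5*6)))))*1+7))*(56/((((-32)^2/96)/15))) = -13440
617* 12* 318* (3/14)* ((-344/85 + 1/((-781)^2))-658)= -121225683664821132/362926795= -334022412.60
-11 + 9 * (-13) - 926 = -1054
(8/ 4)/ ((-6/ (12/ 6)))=-2/ 3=-0.67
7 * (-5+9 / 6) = -49 / 2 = -24.50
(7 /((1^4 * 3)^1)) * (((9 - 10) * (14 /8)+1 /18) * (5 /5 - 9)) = 854 /27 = 31.63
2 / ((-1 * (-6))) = 1 / 3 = 0.33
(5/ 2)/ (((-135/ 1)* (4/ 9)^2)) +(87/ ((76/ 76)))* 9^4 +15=18266301/ 32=570821.91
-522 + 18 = -504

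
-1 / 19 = -0.05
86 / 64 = 43 / 32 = 1.34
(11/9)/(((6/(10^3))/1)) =203.70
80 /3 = 26.67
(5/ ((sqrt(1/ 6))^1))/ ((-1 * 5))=-sqrt(6)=-2.45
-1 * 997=-997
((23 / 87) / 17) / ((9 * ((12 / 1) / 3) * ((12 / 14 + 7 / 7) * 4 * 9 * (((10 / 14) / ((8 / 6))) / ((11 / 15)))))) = 12397 / 1401648300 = 0.00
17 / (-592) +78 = 46159 / 592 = 77.97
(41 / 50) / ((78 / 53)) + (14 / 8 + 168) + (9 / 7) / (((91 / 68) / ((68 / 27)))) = 16504051 / 95550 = 172.73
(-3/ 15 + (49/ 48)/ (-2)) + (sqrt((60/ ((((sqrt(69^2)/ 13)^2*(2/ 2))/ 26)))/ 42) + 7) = 26*sqrt(455)/ 483 + 3019/ 480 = 7.44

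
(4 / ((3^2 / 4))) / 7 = 16 / 63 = 0.25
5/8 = 0.62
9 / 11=0.82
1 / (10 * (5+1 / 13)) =13 / 660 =0.02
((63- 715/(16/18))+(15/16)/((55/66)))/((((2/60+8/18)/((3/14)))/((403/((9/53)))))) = -135522855/172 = -787923.58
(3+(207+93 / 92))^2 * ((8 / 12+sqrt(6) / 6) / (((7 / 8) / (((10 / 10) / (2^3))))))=125621523 * sqrt(6) / 118496+125621523 / 29624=6837.32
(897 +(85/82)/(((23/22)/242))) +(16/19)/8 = 20372565/17917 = 1137.05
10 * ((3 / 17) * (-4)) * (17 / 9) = -40 / 3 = -13.33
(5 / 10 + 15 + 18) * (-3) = -100.50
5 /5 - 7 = -6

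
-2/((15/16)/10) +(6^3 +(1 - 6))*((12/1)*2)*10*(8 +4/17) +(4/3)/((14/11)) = 49624786/119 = 417015.01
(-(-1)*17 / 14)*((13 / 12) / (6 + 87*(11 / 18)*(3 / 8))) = 442 / 8715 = 0.05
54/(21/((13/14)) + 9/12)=104/45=2.31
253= 253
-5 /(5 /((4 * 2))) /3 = -8 /3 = -2.67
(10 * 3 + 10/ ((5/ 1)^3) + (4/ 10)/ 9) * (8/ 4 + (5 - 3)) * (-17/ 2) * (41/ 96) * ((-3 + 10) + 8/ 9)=-167711443/ 48600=-3450.85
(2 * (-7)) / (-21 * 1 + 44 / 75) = 0.69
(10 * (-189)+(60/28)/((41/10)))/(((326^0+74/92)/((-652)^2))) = -10604168267520/23821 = -445160499.87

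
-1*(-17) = 17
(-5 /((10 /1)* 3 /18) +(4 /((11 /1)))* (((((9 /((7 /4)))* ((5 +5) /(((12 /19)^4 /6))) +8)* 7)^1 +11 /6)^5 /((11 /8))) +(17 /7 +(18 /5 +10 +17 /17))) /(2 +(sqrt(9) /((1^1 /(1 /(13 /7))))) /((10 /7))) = 224676954528998065491070165609 /5648039936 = 39779632770818649093.04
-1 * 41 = -41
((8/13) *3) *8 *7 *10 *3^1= 40320/13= 3101.54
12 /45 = 4 /15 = 0.27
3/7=0.43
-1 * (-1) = 1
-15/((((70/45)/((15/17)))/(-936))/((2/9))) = 210600/119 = 1769.75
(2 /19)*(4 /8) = 1 /19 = 0.05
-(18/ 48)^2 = -9/ 64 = -0.14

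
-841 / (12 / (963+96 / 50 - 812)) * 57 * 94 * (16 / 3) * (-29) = 666100466168 / 75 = 8881339548.91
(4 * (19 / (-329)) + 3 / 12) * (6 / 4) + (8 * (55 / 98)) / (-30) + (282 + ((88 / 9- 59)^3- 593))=-1605930066395 / 13431096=-119568.06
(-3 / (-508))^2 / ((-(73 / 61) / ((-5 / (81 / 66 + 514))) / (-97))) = -585783 / 21353634712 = -0.00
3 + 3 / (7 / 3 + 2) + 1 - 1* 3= 22 / 13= 1.69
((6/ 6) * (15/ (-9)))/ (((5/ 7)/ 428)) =-998.67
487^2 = 237169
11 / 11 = 1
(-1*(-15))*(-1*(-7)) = 105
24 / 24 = 1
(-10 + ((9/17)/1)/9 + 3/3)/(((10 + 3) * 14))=-76/1547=-0.05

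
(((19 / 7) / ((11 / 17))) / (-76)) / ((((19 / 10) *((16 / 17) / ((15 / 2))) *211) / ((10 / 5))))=-21675 / 9878176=-0.00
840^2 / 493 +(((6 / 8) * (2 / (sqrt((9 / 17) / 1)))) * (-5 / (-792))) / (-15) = 705600 / 493 -sqrt(17) / 4752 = 1431.24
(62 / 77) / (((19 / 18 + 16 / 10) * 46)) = 2790 / 423269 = 0.01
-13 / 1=-13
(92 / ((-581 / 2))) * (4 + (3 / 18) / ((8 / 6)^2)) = -3013 / 2324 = -1.30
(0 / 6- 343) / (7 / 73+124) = -25039 / 9059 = -2.76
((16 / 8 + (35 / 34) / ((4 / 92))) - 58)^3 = -1327373299 / 39304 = -33771.96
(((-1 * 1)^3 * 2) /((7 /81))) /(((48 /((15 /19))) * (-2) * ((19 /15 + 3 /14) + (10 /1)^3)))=6075 /31967272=0.00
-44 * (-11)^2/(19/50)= -266200/19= -14010.53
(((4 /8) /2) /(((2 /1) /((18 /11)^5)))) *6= 1417176 /161051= 8.80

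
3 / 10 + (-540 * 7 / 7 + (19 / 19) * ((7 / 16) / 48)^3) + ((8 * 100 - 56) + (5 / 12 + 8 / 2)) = 208.72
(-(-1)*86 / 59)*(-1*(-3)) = 258 / 59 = 4.37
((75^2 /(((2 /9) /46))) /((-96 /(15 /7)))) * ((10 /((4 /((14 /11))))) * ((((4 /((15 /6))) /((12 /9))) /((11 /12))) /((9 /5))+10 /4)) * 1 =-2066765625 /7744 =-266886.06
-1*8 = -8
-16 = -16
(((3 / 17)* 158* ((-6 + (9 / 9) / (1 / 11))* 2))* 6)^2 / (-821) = -808833600 / 237269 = -3408.93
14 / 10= 7 / 5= 1.40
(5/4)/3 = 5/12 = 0.42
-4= -4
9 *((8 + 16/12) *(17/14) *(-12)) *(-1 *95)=116280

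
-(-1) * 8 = 8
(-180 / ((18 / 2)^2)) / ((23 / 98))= -1960 / 207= -9.47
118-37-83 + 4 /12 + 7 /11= -34 /33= -1.03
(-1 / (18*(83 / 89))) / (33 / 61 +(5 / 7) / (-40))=-152012 / 1334889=-0.11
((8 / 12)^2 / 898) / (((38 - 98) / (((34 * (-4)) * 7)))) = 476 / 60615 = 0.01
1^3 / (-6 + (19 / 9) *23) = 9 / 383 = 0.02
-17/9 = -1.89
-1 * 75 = -75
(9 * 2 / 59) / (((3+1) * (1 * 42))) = 3 / 1652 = 0.00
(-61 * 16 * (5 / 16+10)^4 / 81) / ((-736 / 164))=22885713125 / 753664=30365.94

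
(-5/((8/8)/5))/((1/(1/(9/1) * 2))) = -50/9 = -5.56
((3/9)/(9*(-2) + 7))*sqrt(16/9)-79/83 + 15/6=24779/16434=1.51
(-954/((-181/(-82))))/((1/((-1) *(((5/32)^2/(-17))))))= -488925/787712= -0.62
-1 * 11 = -11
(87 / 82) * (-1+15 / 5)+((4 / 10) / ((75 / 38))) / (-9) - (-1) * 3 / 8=2739197 / 1107000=2.47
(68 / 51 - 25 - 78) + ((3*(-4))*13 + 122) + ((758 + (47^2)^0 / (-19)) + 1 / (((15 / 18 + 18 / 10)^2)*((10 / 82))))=221788930 / 355737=623.46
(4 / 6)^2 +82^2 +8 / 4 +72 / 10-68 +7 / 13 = 3899717 / 585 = 6666.18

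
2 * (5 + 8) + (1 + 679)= 706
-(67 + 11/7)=-480/7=-68.57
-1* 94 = -94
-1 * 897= -897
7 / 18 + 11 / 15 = 101 / 90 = 1.12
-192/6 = -32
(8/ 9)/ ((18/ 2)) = 8/ 81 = 0.10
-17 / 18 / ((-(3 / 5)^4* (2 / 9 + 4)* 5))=2125 / 6156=0.35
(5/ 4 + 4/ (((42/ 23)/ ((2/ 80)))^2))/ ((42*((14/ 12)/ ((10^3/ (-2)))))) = -4412645/ 345744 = -12.76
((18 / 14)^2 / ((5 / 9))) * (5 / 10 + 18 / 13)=729 / 130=5.61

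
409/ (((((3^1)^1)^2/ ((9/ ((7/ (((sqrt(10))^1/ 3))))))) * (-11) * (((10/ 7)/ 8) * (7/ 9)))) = -4908 * sqrt(10)/ 385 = -40.31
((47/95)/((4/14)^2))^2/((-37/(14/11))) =-37126663/29385400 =-1.26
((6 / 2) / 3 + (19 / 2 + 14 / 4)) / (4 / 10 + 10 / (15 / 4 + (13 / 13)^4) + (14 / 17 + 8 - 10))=10.54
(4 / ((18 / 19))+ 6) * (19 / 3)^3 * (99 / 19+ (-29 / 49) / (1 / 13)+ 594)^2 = 530120667021392 / 583443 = 908607468.12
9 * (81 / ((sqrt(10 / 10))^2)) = 729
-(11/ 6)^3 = -1331/ 216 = -6.16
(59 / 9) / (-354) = -1 / 54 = -0.02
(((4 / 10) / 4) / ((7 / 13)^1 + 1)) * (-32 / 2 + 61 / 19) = -3159 / 3800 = -0.83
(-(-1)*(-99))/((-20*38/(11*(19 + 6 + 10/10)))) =14157/380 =37.26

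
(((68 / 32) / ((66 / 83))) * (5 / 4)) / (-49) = -7055 / 103488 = -0.07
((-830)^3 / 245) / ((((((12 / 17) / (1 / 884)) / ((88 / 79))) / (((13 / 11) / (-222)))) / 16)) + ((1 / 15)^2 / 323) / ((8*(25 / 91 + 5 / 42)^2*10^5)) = 34148663464910674565083 / 96231410470125000000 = 354.86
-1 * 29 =-29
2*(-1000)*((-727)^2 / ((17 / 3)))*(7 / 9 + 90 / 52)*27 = -2792218707000 / 221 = -12634473787.33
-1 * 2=-2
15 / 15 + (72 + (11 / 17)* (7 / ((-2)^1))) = 2405 / 34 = 70.74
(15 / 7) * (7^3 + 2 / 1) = 5175 / 7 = 739.29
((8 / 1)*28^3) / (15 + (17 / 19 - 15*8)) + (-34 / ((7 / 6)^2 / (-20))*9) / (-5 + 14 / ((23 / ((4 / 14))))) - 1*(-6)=-4684503514 / 1793057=-2612.58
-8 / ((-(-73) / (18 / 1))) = -144 / 73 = -1.97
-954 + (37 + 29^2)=-76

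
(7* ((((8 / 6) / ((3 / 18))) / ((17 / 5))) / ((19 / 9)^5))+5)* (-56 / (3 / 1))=-12712119560 / 126281049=-100.67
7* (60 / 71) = 420 / 71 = 5.92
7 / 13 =0.54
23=23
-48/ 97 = -0.49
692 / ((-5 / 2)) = -1384 / 5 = -276.80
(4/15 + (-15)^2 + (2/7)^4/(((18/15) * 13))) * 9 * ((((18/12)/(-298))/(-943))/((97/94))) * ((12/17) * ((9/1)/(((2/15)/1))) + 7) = 41445807836409/72319285901590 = 0.57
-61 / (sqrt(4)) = -30.50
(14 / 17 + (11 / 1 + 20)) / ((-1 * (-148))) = 541 / 2516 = 0.22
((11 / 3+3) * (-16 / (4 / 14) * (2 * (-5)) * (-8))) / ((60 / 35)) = -156800 / 9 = -17422.22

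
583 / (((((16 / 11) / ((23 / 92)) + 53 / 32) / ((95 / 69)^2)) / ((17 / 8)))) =3935658100 / 12526191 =314.19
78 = 78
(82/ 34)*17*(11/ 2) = 451/ 2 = 225.50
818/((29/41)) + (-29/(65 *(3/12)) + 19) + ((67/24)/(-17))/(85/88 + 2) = 1015453334/865215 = 1173.64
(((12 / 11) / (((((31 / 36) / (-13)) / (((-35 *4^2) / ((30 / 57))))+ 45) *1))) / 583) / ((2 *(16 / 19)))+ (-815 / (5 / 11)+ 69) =-247741687122544 / 143701676723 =-1724.00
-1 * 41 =-41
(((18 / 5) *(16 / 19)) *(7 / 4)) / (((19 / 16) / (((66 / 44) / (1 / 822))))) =9942912 / 1805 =5508.54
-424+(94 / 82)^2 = -710535 / 1681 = -422.69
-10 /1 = -10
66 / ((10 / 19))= 627 / 5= 125.40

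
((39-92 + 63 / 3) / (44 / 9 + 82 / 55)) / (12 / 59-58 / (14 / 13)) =3270960 / 34989061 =0.09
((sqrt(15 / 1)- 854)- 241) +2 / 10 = -5474 / 5 +sqrt(15) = -1090.93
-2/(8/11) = -11/4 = -2.75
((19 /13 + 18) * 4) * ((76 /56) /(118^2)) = 4807 /633542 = 0.01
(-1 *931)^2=866761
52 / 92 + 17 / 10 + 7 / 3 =4.60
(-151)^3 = -3442951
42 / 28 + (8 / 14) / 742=7795 / 5194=1.50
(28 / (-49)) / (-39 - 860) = 0.00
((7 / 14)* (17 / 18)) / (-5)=-17 / 180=-0.09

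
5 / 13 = 0.38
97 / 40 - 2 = 17 / 40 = 0.42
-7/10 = -0.70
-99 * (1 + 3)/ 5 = -396/ 5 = -79.20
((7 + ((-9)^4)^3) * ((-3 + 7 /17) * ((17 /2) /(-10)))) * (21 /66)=988503377708 /5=197700675541.60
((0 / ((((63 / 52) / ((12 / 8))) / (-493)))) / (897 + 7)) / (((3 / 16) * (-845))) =0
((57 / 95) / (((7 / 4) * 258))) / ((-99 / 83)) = -166 / 148995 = -0.00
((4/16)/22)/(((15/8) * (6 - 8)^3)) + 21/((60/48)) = 4435/264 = 16.80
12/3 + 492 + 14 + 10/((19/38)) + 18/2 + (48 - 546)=41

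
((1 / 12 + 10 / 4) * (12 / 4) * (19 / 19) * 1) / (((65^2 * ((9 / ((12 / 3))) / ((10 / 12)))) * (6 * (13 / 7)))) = 217 / 3559140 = 0.00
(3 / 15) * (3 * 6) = 18 / 5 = 3.60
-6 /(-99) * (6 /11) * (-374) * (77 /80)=-119 /10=-11.90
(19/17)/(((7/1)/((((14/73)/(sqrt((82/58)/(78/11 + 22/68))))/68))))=19*sqrt(1233114278)/647002796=0.00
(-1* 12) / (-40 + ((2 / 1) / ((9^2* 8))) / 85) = 330480 / 1101599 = 0.30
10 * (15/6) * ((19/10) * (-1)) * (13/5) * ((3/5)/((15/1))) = -247/50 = -4.94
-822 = -822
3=3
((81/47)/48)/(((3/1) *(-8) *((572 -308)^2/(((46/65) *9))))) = -207/1514106880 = -0.00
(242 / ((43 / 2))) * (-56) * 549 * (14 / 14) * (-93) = 1383848928 / 43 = 32182533.21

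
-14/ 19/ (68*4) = -7/ 2584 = -0.00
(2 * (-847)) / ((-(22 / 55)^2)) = 21175 / 2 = 10587.50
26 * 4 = 104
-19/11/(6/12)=-38/11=-3.45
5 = 5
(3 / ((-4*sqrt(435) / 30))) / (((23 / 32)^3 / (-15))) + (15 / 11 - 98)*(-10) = 737280*sqrt(435) / 352843 + 10630 / 11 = 1009.94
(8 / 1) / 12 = 2 / 3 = 0.67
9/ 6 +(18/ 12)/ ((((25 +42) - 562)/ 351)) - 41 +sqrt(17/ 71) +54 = sqrt(1207)/ 71 +739/ 55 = 13.93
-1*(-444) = 444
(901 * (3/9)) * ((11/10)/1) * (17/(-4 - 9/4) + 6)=406351/375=1083.60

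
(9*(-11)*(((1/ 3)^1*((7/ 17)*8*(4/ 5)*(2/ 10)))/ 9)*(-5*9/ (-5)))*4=-29568/ 425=-69.57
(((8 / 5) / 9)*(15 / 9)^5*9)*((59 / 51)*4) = 1180000 / 12393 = 95.22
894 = 894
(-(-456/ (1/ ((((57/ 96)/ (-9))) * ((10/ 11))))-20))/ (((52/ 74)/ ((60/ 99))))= -89725/ 14157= -6.34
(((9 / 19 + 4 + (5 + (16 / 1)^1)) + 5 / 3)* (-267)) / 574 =-19669 / 1558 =-12.62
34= 34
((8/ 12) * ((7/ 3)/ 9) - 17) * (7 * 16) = -152656/ 81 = -1884.64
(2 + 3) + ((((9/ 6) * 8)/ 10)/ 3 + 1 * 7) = 62/ 5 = 12.40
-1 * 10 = -10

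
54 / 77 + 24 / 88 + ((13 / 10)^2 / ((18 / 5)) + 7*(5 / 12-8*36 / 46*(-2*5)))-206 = 150860089 / 637560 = 236.62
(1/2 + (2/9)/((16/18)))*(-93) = -279/4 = -69.75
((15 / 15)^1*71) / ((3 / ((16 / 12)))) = 284 / 9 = 31.56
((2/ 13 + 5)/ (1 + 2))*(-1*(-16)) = 1072/ 39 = 27.49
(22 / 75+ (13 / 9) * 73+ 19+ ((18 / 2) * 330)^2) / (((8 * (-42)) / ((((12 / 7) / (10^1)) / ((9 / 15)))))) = -141766469 / 18900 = -7500.87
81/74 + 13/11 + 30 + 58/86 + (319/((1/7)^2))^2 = 8551975444667/35002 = 244328193.95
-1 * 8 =-8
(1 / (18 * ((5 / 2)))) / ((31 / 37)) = 37 / 1395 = 0.03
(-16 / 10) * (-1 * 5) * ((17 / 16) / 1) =17 / 2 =8.50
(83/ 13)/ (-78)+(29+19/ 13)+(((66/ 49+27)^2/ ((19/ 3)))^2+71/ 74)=629659629756386522/ 39039226607199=16128.90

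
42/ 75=0.56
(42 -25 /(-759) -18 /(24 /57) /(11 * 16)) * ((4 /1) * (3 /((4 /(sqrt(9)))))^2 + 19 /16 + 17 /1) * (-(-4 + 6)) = -416148565 /129536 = -3212.61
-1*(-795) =795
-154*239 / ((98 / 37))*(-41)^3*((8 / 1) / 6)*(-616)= -2359861656416 / 3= -786620552138.67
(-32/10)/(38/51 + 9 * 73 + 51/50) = -8160/1679851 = -0.00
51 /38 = 1.34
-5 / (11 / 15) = -75 / 11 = -6.82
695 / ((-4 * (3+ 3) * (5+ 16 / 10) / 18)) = -3475 / 44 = -78.98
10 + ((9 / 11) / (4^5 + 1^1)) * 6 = 112804 / 11275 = 10.00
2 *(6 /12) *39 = 39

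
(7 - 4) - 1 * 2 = 1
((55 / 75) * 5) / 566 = 11 / 1698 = 0.01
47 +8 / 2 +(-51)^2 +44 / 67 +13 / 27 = 4799527 / 1809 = 2653.14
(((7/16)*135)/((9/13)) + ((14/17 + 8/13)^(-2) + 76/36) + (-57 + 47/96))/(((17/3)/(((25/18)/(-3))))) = -634981375/247551552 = -2.57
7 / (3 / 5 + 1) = 35 / 8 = 4.38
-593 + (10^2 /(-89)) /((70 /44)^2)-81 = -2941250 /4361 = -674.44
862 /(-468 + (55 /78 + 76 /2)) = -67236 /33485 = -2.01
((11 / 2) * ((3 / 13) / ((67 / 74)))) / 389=1221 / 338819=0.00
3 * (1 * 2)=6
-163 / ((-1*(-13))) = -163 / 13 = -12.54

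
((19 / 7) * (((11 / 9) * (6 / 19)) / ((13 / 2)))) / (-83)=-44 / 22659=-0.00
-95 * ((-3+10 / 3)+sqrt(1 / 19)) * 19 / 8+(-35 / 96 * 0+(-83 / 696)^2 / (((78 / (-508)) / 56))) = -189855227 / 2361528-95 * sqrt(19) / 8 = -132.16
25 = 25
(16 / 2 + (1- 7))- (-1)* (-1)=1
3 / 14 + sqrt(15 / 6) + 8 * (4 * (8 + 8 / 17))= sqrt(10) / 2 + 64563 / 238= 272.85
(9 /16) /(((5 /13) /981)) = 1434.71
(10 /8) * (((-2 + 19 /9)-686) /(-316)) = 30865 /11376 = 2.71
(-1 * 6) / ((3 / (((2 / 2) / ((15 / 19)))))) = -38 / 15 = -2.53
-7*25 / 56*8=-25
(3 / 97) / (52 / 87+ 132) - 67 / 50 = -37479707 / 27974800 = -1.34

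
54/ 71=0.76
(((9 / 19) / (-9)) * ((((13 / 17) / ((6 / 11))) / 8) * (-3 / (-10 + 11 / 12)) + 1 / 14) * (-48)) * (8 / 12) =53672 / 246449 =0.22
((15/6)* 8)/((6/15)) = 50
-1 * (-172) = 172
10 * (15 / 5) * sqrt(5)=30 * sqrt(5)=67.08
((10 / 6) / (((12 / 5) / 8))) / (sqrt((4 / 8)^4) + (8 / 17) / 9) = 680 / 37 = 18.38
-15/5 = -3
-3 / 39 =-1 / 13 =-0.08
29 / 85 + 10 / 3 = 937 / 255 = 3.67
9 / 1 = 9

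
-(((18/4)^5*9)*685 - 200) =-364030685/32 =-11375958.91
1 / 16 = 0.06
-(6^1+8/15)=-98/15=-6.53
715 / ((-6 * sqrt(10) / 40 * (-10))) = 143 * sqrt(10) / 3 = 150.74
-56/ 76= -14/ 19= -0.74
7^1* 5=35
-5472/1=-5472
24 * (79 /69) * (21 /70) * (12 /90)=632 /575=1.10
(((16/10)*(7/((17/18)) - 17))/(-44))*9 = 2934/935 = 3.14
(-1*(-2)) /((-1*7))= -2 /7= -0.29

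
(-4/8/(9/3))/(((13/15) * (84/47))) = -0.11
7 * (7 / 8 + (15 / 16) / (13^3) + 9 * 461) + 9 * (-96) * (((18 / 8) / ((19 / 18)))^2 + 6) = 253028848667 / 12689872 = 19939.43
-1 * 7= -7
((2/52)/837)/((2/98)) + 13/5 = 283151/108810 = 2.60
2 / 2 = 1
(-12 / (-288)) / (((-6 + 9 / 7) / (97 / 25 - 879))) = 76573 / 9900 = 7.73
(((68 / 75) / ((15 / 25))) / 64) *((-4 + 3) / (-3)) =17 / 2160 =0.01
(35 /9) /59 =35 /531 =0.07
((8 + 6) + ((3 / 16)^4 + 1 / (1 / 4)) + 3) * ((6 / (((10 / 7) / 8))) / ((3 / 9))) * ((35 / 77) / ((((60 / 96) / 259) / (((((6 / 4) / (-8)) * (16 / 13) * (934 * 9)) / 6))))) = -94389674554287 / 732160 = -128919463.72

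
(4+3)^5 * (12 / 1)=201684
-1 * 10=-10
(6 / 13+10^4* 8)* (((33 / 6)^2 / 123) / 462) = 42.59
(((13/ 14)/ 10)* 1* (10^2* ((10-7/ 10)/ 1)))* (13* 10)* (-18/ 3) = -471510/ 7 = -67358.57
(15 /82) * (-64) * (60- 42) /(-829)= 8640 /33989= 0.25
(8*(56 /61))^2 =53.94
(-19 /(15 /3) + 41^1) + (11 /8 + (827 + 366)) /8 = 59679 /320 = 186.50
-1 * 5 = -5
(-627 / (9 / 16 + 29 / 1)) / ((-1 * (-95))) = -48 / 215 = -0.22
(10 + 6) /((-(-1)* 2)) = 8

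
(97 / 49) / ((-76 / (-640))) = 15520 / 931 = 16.67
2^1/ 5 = 2/ 5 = 0.40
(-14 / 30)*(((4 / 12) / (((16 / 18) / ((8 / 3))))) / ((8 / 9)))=-21 / 40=-0.52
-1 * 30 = -30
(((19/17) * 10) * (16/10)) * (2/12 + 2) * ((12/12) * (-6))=-3952/17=-232.47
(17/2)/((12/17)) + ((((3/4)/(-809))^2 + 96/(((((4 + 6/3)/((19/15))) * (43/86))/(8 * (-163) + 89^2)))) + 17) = 42133618891361/157075440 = 268238.11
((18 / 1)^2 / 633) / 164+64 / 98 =0.66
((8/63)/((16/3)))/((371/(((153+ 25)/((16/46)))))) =2047/62328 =0.03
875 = 875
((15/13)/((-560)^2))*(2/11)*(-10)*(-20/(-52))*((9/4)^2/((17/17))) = -1215/93277184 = -0.00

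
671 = 671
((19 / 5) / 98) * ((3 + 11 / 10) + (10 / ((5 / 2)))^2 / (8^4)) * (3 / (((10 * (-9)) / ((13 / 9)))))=-432497 / 56448000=-0.01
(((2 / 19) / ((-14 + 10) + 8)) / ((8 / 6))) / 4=3 / 608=0.00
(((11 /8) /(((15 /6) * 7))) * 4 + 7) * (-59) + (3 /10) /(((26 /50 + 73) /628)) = -13798151 /32165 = -428.98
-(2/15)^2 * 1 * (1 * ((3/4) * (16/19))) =-16/1425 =-0.01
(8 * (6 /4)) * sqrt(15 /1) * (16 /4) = 48 * sqrt(15) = 185.90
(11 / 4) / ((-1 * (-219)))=11 / 876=0.01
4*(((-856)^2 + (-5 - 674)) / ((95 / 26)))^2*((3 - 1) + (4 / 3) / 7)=351712504504.18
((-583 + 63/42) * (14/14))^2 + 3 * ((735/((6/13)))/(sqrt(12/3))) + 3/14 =4767437/14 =340531.21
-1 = -1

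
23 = 23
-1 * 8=-8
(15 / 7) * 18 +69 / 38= 10743 / 266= 40.39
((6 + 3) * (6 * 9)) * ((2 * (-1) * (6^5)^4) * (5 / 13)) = -17768930018706063360 / 13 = -1366840770669697181.54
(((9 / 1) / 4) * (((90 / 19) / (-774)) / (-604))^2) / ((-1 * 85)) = -45 / 16558725357632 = -0.00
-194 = -194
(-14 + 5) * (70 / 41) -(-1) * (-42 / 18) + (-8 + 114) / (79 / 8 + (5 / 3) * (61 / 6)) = -3265051 / 237513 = -13.75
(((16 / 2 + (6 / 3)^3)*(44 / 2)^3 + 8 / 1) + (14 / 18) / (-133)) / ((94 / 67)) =1951997765 / 16074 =121438.21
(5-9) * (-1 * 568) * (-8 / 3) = -18176 / 3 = -6058.67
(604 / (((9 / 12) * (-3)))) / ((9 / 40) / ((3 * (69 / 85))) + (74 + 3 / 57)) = -8446336 / 2332899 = -3.62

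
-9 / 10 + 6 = 51 / 10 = 5.10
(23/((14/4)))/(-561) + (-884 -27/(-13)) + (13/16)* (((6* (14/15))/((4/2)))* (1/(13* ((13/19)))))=-1800423829/2042040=-881.68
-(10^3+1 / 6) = -6001 / 6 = -1000.17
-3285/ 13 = -252.69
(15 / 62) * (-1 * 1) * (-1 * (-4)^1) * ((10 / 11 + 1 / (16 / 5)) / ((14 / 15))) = -48375 / 38192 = -1.27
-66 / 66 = -1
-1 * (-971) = 971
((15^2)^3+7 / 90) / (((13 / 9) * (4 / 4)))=1025156257 / 130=7885817.36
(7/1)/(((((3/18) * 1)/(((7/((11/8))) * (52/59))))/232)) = 28374528/649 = 43720.38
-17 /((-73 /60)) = 1020 /73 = 13.97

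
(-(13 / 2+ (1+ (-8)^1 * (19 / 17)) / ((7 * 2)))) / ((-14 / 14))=5.93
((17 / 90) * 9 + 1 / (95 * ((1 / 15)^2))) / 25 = 773 / 4750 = 0.16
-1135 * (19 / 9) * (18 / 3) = -43130 / 3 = -14376.67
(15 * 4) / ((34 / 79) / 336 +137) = 796320 / 1818281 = 0.44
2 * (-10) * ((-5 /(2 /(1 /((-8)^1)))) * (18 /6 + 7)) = -125 /2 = -62.50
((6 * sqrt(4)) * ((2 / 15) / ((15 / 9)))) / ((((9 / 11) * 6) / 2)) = 88 / 225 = 0.39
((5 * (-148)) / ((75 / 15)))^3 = -3241792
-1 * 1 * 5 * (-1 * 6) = 30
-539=-539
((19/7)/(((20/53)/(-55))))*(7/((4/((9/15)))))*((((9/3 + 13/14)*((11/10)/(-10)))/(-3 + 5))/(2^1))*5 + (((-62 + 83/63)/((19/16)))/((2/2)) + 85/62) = 16591002371/94993920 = 174.65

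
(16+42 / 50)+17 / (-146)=16.72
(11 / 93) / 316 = 11 / 29388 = 0.00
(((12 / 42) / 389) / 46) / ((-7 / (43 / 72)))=-43 / 31565016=-0.00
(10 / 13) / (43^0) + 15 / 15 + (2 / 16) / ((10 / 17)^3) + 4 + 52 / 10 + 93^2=8660.58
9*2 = 18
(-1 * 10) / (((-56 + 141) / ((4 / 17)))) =-0.03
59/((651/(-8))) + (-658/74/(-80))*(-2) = -912739/963480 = -0.95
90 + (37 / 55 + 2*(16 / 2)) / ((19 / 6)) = 99552 / 1045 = 95.27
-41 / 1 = -41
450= 450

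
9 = 9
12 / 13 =0.92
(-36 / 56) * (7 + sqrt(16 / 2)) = -9 / 2 -9 * sqrt(2) / 7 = -6.32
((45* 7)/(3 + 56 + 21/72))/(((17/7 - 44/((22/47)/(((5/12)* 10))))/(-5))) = 396900/5815801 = 0.07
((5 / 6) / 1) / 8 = 0.10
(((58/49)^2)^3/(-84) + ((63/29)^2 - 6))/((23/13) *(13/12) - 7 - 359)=1284209340929572/356002100719741903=0.00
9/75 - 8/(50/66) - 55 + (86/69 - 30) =-162484/1725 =-94.19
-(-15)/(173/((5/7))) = 75/1211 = 0.06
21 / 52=0.40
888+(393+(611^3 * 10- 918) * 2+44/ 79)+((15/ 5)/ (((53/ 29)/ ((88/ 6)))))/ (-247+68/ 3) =12854985725109339/ 2817851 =4561982065.45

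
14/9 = 1.56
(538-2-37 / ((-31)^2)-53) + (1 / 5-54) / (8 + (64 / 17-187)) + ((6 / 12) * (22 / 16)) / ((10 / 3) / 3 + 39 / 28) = 483.54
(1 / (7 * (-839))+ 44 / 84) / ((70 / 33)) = 7249 / 29365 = 0.25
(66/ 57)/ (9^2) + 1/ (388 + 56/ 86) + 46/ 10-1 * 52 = -6093415811/ 128598840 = -47.38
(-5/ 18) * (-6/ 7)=0.24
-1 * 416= -416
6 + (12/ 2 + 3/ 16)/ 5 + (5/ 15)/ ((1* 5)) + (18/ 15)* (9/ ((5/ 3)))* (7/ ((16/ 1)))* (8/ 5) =71041/ 6000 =11.84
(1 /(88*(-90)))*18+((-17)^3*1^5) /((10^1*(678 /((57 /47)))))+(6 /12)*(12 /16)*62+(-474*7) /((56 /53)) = -1457197845 /467368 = -3117.88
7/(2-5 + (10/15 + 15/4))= 84/17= 4.94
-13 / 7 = -1.86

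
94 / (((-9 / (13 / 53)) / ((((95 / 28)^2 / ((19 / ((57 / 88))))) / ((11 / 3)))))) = -5514275 / 20111168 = -0.27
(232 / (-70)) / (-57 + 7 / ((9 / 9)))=58 / 875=0.07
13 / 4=3.25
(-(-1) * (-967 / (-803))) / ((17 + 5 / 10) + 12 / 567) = 365526 / 5318269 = 0.07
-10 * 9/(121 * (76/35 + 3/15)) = -3150/10043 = -0.31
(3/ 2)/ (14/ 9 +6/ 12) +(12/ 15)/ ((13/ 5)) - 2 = -463/ 481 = -0.96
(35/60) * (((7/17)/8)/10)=49/16320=0.00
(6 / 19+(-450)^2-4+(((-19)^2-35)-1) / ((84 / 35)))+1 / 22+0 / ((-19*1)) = 508200499 / 2508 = 202631.78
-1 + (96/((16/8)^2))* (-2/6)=-9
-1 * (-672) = 672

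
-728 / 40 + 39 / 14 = -1079 / 70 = -15.41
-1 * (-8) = 8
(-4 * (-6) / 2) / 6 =2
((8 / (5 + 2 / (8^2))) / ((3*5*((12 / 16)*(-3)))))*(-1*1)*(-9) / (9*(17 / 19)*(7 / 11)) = -214016 / 2586465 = -0.08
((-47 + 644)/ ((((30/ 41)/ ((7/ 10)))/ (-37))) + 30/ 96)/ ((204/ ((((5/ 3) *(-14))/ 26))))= 19722731/ 212160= 92.96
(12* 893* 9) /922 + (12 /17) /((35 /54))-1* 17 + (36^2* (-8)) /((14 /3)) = -585077317 /274295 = -2133.02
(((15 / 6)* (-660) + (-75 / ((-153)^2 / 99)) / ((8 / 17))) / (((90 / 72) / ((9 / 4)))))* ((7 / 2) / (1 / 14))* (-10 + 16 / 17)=1524612705 / 1156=1318869.12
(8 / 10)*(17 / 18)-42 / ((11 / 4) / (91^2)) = -62603986 / 495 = -126472.70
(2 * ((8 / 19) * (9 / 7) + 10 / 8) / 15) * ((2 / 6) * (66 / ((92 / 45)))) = 31449 / 12236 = 2.57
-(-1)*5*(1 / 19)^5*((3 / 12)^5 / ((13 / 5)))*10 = 125 / 16480914944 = 0.00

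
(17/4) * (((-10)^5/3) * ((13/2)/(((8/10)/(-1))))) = 1151041.67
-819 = -819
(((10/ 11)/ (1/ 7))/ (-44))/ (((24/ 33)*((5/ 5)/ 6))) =-105/ 88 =-1.19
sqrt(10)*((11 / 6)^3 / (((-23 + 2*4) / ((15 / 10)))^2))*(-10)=-1331*sqrt(10) / 2160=-1.95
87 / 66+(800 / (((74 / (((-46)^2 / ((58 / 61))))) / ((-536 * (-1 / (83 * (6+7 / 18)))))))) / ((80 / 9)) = 5362895735 / 1959298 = 2737.15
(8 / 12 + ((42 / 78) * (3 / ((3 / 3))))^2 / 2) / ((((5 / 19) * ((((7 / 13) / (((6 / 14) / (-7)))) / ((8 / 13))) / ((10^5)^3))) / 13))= -30384800000000000000 / 4459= -6814263287732675.49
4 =4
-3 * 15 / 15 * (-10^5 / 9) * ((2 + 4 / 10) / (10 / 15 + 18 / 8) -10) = -6424000 / 21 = -305904.76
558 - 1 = 557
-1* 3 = -3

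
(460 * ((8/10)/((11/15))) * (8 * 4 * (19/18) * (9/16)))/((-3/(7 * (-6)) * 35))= 41952/11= 3813.82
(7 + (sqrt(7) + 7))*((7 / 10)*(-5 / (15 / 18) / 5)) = -294 / 25- 21*sqrt(7) / 25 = -13.98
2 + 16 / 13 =42 / 13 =3.23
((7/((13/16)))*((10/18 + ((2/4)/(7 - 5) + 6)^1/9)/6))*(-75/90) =-175/117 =-1.50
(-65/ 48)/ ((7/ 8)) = -65/ 42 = -1.55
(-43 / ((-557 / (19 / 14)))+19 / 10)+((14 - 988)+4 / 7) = -18937907 / 19495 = -971.42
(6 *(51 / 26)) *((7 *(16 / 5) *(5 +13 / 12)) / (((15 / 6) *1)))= 208488 / 325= 641.50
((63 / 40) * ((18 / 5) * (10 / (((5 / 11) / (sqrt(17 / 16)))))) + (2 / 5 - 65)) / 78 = -323 / 390 + 2079 * sqrt(17) / 5200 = 0.82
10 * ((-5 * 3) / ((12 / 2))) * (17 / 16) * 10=-2125 / 8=-265.62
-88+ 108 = 20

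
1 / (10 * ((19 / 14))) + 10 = 957 / 95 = 10.07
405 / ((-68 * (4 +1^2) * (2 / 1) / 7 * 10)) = -567 / 1360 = -0.42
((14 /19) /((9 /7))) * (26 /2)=1274 /171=7.45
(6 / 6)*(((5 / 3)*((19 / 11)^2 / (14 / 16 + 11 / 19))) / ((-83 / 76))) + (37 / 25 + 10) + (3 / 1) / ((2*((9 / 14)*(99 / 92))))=15755918047 / 1498164525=10.52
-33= -33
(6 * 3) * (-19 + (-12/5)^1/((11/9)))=-20754/55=-377.35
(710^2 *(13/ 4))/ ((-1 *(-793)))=126025/ 61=2065.98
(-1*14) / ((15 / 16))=-224 / 15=-14.93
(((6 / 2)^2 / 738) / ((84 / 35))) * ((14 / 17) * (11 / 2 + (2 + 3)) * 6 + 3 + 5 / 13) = 30535 / 108732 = 0.28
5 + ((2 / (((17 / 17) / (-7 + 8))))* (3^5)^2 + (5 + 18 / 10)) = 590549 / 5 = 118109.80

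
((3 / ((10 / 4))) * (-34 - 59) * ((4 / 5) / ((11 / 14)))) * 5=-31248 / 55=-568.15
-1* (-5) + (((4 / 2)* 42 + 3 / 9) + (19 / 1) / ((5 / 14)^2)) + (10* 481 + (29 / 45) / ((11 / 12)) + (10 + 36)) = 5095.00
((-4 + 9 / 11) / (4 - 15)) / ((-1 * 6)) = -35 / 726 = -0.05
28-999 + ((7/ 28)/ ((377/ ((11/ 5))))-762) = -1733.00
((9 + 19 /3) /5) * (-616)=-28336 /15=-1889.07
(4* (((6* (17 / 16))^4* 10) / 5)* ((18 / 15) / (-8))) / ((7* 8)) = -20295603 / 573440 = -35.39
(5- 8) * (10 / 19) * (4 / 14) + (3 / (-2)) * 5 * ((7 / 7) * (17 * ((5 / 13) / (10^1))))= -37035 / 6916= -5.35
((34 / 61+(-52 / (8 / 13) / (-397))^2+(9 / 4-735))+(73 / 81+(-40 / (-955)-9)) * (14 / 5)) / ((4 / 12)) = -1122554342023591 / 495801663930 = -2264.12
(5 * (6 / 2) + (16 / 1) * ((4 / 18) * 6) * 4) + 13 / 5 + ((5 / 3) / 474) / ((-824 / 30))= 100508099 / 976440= 102.93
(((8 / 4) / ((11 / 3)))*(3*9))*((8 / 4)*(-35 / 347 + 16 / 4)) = 39852 / 347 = 114.85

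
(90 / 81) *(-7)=-70 / 9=-7.78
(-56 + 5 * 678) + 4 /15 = 50014 /15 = 3334.27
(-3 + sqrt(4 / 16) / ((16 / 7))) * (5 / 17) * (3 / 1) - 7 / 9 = -15823 / 4896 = -3.23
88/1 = 88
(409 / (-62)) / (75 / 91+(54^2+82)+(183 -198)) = -37219 / 16834736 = -0.00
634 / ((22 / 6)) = 1902 / 11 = 172.91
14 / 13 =1.08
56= 56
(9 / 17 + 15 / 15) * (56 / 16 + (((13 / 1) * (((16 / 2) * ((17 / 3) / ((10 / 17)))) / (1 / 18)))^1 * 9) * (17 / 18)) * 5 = 19927583 / 17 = 1172210.76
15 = 15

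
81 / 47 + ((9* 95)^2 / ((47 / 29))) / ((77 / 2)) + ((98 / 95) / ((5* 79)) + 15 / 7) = 1591564765712 / 135802975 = 11719.66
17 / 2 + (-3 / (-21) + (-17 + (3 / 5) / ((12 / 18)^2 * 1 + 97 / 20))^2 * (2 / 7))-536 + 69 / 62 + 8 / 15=-1313261526931 / 2956220295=-444.24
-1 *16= -16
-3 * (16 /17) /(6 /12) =-96 /17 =-5.65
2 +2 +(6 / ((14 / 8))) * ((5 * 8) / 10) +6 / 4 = 269 / 14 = 19.21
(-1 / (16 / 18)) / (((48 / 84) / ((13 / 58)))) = -0.44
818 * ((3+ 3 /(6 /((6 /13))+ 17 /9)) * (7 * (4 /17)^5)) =1257704448 /95130419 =13.22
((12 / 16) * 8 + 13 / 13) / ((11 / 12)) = 84 / 11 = 7.64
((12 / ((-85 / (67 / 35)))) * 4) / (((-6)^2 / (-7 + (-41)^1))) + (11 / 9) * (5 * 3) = 176489 / 8925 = 19.77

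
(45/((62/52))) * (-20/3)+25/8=-61625/248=-248.49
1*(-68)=-68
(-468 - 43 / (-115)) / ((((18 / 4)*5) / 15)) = -107554 / 345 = -311.75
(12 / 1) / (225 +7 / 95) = 570 / 10691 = 0.05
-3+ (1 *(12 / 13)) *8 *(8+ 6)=1305 / 13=100.38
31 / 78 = 0.40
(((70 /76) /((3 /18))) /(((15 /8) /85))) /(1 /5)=23800 /19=1252.63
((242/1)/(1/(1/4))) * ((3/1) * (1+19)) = 3630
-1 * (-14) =14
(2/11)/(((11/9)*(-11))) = -18/1331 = -0.01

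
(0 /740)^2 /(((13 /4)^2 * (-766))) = 0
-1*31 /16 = -31 /16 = -1.94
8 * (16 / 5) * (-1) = -128 / 5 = -25.60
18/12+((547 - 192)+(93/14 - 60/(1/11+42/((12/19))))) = 742958/2051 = 362.24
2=2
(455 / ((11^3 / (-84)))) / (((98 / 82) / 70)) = -1681.89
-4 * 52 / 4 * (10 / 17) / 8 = -65 / 17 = -3.82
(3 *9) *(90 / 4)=1215 / 2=607.50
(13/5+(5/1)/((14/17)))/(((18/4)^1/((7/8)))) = 1.69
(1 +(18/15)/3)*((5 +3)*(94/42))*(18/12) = 188/5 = 37.60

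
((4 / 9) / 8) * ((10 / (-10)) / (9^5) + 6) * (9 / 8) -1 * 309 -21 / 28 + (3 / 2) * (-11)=-307881487 / 944784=-325.88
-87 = -87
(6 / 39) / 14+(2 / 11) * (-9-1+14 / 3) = -2879 / 3003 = -0.96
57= 57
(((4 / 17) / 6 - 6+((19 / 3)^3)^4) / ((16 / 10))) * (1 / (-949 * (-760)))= 1980334398435371 / 548719209792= 3609.01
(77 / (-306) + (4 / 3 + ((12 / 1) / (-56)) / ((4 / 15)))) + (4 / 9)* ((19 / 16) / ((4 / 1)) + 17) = 136499 / 17136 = 7.97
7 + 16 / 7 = 65 / 7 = 9.29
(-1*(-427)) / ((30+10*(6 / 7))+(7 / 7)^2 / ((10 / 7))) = 29890 / 2749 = 10.87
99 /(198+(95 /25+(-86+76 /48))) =5940 /7043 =0.84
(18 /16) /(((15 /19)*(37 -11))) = 57 /1040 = 0.05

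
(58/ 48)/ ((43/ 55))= 1595/ 1032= 1.55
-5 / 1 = -5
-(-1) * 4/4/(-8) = -1/8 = -0.12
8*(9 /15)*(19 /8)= 57 /5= 11.40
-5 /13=-0.38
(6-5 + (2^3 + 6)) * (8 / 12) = 10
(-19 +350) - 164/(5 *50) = 41293/125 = 330.34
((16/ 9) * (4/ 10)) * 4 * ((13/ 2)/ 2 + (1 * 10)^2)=13216/ 45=293.69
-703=-703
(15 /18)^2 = 25 /36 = 0.69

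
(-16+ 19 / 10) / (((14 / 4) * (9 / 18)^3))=-1128 / 35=-32.23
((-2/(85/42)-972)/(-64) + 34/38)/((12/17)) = 103991/4560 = 22.81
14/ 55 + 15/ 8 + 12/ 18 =2.80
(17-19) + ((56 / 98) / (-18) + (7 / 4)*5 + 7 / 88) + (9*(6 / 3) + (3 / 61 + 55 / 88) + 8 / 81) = 9728569 / 380457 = 25.57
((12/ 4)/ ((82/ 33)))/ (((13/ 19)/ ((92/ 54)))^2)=4201318/ 561249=7.49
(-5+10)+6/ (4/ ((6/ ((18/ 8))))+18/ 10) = 75/ 11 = 6.82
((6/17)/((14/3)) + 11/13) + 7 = 12255/1547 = 7.92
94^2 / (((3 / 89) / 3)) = 786404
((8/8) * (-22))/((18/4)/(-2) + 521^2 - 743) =-0.00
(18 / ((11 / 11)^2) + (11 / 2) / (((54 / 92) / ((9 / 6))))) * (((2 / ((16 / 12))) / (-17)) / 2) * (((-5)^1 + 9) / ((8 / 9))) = -1731 / 272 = -6.36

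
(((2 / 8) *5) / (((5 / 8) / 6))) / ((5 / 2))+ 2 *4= 64 / 5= 12.80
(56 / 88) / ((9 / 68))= 4.81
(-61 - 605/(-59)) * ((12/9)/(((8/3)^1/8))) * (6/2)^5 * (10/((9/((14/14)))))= -3233520/59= -54805.42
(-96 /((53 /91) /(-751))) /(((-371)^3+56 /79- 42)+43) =-0.00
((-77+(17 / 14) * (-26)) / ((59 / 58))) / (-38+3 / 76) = 670016 / 238301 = 2.81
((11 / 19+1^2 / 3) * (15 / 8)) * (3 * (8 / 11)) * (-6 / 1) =-22.39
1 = 1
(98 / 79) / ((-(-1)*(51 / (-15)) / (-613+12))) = 294490 / 1343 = 219.28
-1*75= -75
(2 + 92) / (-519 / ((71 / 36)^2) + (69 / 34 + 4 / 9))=-144999324 / 202006907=-0.72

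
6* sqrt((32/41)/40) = 12* sqrt(205)/205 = 0.84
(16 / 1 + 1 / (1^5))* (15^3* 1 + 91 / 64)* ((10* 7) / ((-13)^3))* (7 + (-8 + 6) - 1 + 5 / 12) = -6814429685 / 843648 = -8077.34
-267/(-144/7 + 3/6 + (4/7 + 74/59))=31506/2153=14.63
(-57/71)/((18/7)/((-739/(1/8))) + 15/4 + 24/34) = -0.18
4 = 4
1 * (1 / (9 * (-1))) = -1 / 9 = -0.11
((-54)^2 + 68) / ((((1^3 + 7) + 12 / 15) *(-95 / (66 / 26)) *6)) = -1.51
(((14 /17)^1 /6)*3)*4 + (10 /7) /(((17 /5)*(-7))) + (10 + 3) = 12151 /833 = 14.59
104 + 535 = 639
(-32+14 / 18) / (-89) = 281 / 801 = 0.35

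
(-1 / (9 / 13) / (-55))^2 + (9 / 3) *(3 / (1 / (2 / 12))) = 735413 / 490050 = 1.50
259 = 259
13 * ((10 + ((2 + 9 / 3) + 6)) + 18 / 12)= 585 / 2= 292.50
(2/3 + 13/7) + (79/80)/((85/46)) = 218357/71400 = 3.06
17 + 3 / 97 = 1652 / 97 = 17.03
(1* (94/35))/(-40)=-47/700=-0.07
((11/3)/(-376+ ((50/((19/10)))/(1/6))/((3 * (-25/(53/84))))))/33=-133/451662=-0.00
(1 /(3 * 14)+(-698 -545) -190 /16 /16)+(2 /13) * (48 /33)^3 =-57823898749 /46510464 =-1243.24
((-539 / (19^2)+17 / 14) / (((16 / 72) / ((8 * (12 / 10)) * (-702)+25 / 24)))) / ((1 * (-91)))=-3417863433 / 36793120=-92.89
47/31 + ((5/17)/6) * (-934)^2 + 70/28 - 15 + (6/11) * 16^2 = 1491841771/34782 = 42891.20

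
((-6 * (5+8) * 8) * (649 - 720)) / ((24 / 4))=7384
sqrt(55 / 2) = sqrt(110) / 2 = 5.24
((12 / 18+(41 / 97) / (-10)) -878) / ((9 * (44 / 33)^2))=-2553163 / 46560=-54.84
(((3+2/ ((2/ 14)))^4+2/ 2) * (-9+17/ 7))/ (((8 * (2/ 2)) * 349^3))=-960503/ 595119686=-0.00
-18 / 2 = -9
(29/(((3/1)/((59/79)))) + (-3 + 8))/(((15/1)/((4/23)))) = 11584/81765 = 0.14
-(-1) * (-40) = -40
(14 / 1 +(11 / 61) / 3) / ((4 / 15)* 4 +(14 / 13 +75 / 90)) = 334490 / 70821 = 4.72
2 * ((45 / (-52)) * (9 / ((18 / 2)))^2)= -45 / 26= -1.73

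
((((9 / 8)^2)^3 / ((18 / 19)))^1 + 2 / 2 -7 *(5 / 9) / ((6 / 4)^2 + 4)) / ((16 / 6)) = 0.94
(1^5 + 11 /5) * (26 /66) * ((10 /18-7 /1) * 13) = -156832 /1485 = -105.61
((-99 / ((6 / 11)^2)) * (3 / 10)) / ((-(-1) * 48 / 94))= -62557 / 320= -195.49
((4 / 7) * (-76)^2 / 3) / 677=23104 / 14217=1.63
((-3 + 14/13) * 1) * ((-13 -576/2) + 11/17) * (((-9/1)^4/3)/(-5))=-55834110/221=-252643.03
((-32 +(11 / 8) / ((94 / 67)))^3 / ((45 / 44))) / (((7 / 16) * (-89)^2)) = -139626982734613 / 16579220777280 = -8.42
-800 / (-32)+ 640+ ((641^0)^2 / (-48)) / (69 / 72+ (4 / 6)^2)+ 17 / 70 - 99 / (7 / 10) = 1851631 / 3535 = 523.80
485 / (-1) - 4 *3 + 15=-482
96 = 96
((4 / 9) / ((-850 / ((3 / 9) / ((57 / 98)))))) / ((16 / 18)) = -49 / 145350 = -0.00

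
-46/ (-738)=23/ 369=0.06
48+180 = 228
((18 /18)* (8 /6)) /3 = 4 /9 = 0.44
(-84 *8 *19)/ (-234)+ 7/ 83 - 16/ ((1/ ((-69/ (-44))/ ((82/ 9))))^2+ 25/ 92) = 9205401159719/ 169909582947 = 54.18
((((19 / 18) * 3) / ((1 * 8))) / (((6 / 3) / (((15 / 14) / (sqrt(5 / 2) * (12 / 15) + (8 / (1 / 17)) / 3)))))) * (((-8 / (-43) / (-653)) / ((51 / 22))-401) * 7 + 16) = -1898477231225 / 145304556992 + 1139086338735 * sqrt(10) / 9880709875456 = -12.70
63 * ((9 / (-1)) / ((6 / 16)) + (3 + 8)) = -819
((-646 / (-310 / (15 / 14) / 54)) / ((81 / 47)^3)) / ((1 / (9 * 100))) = 21198.68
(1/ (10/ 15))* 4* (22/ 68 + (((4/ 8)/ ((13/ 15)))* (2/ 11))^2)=697767/ 347633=2.01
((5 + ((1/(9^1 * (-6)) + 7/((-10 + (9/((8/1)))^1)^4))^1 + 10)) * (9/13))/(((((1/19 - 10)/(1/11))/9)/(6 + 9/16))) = -1953161830615/348851556768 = -5.60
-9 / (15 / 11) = -33 / 5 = -6.60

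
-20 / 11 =-1.82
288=288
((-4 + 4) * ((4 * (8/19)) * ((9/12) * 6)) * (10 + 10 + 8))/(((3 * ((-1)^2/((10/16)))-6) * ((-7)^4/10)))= 0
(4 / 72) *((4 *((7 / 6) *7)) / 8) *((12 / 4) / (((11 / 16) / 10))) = 980 / 99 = 9.90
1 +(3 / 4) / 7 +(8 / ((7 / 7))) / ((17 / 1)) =751 / 476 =1.58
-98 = -98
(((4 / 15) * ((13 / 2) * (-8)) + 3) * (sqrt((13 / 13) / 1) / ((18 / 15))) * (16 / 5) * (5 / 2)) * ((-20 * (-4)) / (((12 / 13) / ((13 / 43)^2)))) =-573.86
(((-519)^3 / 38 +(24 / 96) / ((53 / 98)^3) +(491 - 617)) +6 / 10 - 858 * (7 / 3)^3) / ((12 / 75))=-4696902984693565 / 203663736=-23062048.63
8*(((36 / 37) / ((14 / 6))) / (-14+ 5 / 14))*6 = -10368 / 7067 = -1.47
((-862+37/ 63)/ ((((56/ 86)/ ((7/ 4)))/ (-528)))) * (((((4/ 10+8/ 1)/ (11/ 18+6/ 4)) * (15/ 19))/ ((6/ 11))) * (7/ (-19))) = -17788781241/ 6859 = -2593494.86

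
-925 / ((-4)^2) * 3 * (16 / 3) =-925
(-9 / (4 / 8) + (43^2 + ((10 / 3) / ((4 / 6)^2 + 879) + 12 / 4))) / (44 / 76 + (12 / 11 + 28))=606774652 / 9816183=61.81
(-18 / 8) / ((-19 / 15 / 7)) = 945 / 76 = 12.43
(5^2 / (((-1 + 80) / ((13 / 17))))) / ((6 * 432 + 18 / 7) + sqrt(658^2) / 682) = 155155 / 1664123387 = 0.00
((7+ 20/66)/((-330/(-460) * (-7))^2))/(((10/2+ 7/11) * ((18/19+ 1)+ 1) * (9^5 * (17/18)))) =2422291/7749147065814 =0.00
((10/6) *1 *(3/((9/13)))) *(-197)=-12805/9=-1422.78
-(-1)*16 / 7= 16 / 7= 2.29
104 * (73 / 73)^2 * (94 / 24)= 1222 / 3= 407.33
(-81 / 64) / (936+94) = -81 / 65920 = -0.00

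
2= 2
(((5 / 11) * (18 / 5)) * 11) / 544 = 9 / 272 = 0.03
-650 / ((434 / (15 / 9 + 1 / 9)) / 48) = -83200 / 651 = -127.80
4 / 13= 0.31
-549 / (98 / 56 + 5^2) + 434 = 413.48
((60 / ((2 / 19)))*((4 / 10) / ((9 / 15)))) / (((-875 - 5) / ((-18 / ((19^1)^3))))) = 9 / 7942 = 0.00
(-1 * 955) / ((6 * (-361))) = 955 / 2166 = 0.44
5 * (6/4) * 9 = 135/2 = 67.50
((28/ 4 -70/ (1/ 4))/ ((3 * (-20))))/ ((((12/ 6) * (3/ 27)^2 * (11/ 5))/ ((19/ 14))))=20007/ 176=113.68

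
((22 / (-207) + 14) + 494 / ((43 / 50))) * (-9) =-5236568 / 989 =-5294.81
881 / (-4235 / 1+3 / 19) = -16739 / 80462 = -0.21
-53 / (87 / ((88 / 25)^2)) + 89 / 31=-7884017 / 1685625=-4.68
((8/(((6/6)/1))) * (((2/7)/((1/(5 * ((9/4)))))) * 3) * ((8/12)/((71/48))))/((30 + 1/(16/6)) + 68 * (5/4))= 138240/458731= 0.30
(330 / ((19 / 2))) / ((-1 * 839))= -660 / 15941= -0.04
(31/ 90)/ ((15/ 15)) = 31/ 90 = 0.34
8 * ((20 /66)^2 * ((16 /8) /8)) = 200 /1089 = 0.18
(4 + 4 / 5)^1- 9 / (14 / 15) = -339 / 70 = -4.84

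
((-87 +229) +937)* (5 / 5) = 1079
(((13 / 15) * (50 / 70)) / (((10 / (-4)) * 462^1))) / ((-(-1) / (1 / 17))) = -13 / 412335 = -0.00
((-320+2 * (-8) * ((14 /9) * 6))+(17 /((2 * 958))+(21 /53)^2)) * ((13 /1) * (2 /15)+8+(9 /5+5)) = -93932973830 /12109599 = -7756.90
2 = 2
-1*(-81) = 81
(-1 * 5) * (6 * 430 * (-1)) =12900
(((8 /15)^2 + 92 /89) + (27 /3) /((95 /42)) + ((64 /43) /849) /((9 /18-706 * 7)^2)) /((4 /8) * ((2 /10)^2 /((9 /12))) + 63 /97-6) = -232363809086654801078 /233537192181547645083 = -0.99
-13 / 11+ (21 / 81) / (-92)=-1.18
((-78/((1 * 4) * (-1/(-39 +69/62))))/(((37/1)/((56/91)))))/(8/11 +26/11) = -77517/19499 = -3.98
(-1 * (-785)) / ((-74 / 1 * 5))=-157 / 74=-2.12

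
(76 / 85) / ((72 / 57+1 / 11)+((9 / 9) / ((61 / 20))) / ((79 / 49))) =76544996 / 133330745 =0.57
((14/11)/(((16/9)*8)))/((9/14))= 49/352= 0.14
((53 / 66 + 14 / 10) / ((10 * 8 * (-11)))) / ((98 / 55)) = -727 / 517440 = -0.00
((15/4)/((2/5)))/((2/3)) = 225/16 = 14.06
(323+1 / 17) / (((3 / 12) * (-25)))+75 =9907 / 425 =23.31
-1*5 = -5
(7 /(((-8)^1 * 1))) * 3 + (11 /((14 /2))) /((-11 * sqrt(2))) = -21 /8-sqrt(2) /14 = -2.73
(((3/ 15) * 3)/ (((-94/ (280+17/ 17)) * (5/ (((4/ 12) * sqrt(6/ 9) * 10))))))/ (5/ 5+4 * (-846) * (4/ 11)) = 3091 * sqrt(6)/ 9535125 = 0.00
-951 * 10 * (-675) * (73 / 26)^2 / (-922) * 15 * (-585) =11545261846875 / 23972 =481614460.49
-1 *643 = -643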